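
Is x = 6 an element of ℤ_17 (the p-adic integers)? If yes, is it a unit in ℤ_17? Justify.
x ∈ ℤ_17^× (unit); v_17(x) = 0

ℤ_17 = {x ∈ ℚ_17 : v_17(x) ≥ 0} and ℤ_17^× = {x ∈ ℤ_17 : v_17(x) = 0}. Here v_17(6) = v_17(num) − v_17(den) = 0; compare against these criteria.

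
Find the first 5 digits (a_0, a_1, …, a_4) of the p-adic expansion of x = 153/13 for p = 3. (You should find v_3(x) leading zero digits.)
(a_0, …, a_4) = (0, 0, 2, 0, 2)

v_3(153/13) = 2, so a_0 = ... = a_1 = 0. Factor out: x = 3^2 · u with u = 17/13 a unit in ℤ_3. Expand u iteratively via a_{v+i} = u_i mod 3, u_{i+1} = (u_i − a_{v+i})/3:
  u_0 = 17/13;  a_2 = 2;  u_1 = (u_0 − 2)/3 = -3/13
  u_1 = -3/13;  a_3 = 0;  u_2 = (u_1 − 0)/3 = -1/13
  u_2 = -1/13;  a_4 = 2;  u_3 = (u_2 − 2)/3 = -9/13
Digits: (0, 0, 2, 0, 2).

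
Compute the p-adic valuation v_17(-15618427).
v_17(-15618427) = 5

v_17(n) is the largest exponent k such that 17^k divides n. Factor out: -15618427 = -17^5 · 11. (Sign doesn't affect v_p.) So v_17(-15618427) = 5.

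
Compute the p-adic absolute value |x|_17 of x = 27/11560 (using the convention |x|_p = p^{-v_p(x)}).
|27/11560|_17 = 289

Step 1 — compute v_17(x) by factoring powers of 17 out of the numerator and denominator: v_17(27/11560) = -2. Step 2 — apply |x|_p = p^{-v_p(x)} = 17^{2} = 289.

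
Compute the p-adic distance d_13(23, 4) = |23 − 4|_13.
d_13(23, 4) = 1

Step 1 — x − y = 23 − 4 = 19. Step 2 — v_13(19) = 0 (factor: 19 = (13^0 · 19); the sign does not affect v_p). Step 3 — |x − y|_13 = 13^{0} = 1.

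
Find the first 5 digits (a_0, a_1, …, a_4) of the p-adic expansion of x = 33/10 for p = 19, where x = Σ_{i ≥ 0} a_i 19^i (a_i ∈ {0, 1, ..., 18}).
(a_0, …, a_4) = (9, 13, 5, 13, 5)

v_19(33/10) = 0 (numerator and denominator both coprime to 19), so x ∈ ℤ_19^×. Compute digits iteratively via a_i = x_i mod 19, x_{i+1} = (x_i − a_i)/19, with x_0 = x:
  x_0 = 33/10;  a_0 = 9;  x_1 = (x_0 − 9)/19 = -3/10
  x_1 = -3/10;  a_1 = 13;  x_2 = (x_1 − 13)/19 = -7/10
  x_2 = -7/10;  a_2 = 5;  x_3 = (x_2 − 5)/19 = -3/10
  x_3 = -3/10;  a_3 = 13;  x_4 = (x_3 − 13)/19 = -7/10
  x_4 = -7/10;  a_4 = 5;  x_5 = (x_4 − 5)/19 = -3/10
Digits: (9, 13, 5, 13, 5).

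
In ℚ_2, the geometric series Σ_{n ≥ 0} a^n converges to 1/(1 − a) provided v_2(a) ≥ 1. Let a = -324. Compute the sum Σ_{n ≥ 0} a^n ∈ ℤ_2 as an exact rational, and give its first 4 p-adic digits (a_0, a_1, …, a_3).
Σ a^n = 1/(1 − a) = 1/325;  first 4 digits = (1, 0, 1, 1)

v_2(a) = 2 ≥ 1, so the series converges in ℤ_2 to 1/(1 − a) = 1/(1 − (-324)) = 1/325. Expand this rational in ℤ_2: compute digits iteratively via d_i = x_i mod 2, x_{i+1} = (x_i − d_i)/2. The first 4 digits are (1, 0, 1, 1).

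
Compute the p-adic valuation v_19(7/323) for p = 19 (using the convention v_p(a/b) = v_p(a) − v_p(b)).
v_19(7/323) = -1

Factor powers of 19 from the numerator and denominator of the reduced fraction: 7 = 19^0 · 7 and 323 = 19^1 · 17. Apply v_p(a/b) = v_p(a) − v_p(b): v_19(7/323) = 0 − 1 = -1.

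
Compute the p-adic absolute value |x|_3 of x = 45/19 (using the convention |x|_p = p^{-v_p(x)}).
|45/19|_3 = 1/9

Step 1 — compute v_3(x) by factoring powers of 3 out of the numerator and denominator: v_3(45/19) = 2. Step 2 — apply |x|_p = p^{-v_p(x)} = 3^{-2} = 1/9.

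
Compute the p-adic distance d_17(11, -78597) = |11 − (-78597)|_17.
d_17(11, -78597) = 1/4913

Step 1 — x − y = 11 − (-78597) = 78608. Step 2 — v_17(78608) = 3 (factor: 78608 = (17^3 · 16); the sign does not affect v_p). Step 3 — |x − y|_17 = 17^{-3} = 1/4913.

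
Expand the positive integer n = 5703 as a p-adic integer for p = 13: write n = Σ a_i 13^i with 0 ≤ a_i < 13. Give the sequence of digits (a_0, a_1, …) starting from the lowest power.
(a_0, a_1, …) = (9, 9, 7, 2)

Repeated division by 13 gives the digits low-to-high: 5703 = 9 + 9·13^1 + 7·13^2 + 2·13^3. Digit sequence: (9, 9, 7, 2).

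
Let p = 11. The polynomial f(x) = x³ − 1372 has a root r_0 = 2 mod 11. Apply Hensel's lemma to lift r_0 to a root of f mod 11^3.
r_2 = 1124 (mod 1331)

Hensel: r_{i+1} = r_i − f(r_i)/f′(r_i) mod 11^{i+2}, where f′(x) = 3x². Iterate:
  r_0 = 2 (mod 11)
  r_1 = 35 (mod 121)
  r_2 = 1124 (mod 1331)
Final: r = 1124 with f(r) ≡ 0 mod 11^3.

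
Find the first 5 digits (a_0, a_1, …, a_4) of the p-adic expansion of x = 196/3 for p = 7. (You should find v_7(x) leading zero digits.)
(a_0, …, a_4) = (0, 0, 6, 4, 4)

v_7(196/3) = 2, so a_0 = ... = a_1 = 0. Factor out: x = 7^2 · u with u = 4/3 a unit in ℤ_7. Expand u iteratively via a_{v+i} = u_i mod 7, u_{i+1} = (u_i − a_{v+i})/7:
  u_0 = 4/3;  a_2 = 6;  u_1 = (u_0 − 6)/7 = -2/3
  u_1 = -2/3;  a_3 = 4;  u_2 = (u_1 − 4)/7 = -2/3
  u_2 = -2/3;  a_4 = 4;  u_3 = (u_2 − 4)/7 = -2/3
Digits: (0, 0, 6, 4, 4).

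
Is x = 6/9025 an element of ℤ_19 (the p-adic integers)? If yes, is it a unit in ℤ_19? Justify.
x ∉ ℤ_19 (v_19(x) = -2 < 0)

ℤ_19 = {x ∈ ℚ_19 : v_19(x) ≥ 0} and ℤ_19^× = {x ∈ ℤ_19 : v_19(x) = 0}. Here v_19(6/9025) = v_19(num) − v_19(den) = -2; compare against these criteria.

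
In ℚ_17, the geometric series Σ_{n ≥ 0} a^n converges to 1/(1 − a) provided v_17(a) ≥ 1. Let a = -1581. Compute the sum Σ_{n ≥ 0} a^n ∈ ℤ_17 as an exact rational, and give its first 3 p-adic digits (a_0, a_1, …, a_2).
Σ a^n = 1/(1 − a) = 1/1582;  first 3 digits = (1, 9, 7)

v_17(a) = 1 ≥ 1, so the series converges in ℤ_17 to 1/(1 − a) = 1/(1 − (-1581)) = 1/1582. Expand this rational in ℤ_17: compute digits iteratively via d_i = x_i mod 17, x_{i+1} = (x_i − d_i)/17. The first 3 digits are (1, 9, 7).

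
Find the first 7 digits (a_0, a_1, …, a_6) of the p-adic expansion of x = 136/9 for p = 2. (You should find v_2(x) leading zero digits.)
(a_0, …, a_6) = (0, 0, 0, 1, 0, 0, 1)

v_2(136/9) = 3, so a_0 = ... = a_2 = 0. Factor out: x = 2^3 · u with u = 17/9 a unit in ℤ_2. Expand u iteratively via a_{v+i} = u_i mod 2, u_{i+1} = (u_i − a_{v+i})/2:
  u_0 = 17/9;  a_3 = 1;  u_1 = (u_0 − 1)/2 = 4/9
  u_1 = 4/9;  a_4 = 0;  u_2 = (u_1 − 0)/2 = 2/9
  u_2 = 2/9;  a_5 = 0;  u_3 = (u_2 − 0)/2 = 1/9
  u_3 = 1/9;  a_6 = 1;  u_4 = (u_3 − 1)/2 = -4/9
Digits: (0, 0, 0, 1, 0, 0, 1).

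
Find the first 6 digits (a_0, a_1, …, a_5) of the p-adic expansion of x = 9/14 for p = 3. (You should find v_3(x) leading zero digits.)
(a_0, …, a_5) = (0, 0, 2, 0, 0, 1)

v_3(9/14) = 2, so a_0 = ... = a_1 = 0. Factor out: x = 3^2 · u with u = 1/14 a unit in ℤ_3. Expand u iteratively via a_{v+i} = u_i mod 3, u_{i+1} = (u_i − a_{v+i})/3:
  u_0 = 1/14;  a_2 = 2;  u_1 = (u_0 − 2)/3 = -9/14
  u_1 = -9/14;  a_3 = 0;  u_2 = (u_1 − 0)/3 = -3/14
  u_2 = -3/14;  a_4 = 0;  u_3 = (u_2 − 0)/3 = -1/14
  u_3 = -1/14;  a_5 = 1;  u_4 = (u_3 − 1)/3 = -5/14
Digits: (0, 0, 2, 0, 0, 1).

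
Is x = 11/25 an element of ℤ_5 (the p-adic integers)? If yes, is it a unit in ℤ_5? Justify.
x ∉ ℤ_5 (v_5(x) = -2 < 0)

ℤ_5 = {x ∈ ℚ_5 : v_5(x) ≥ 0} and ℤ_5^× = {x ∈ ℤ_5 : v_5(x) = 0}. Here v_5(11/25) = v_5(num) − v_5(den) = -2; compare against these criteria.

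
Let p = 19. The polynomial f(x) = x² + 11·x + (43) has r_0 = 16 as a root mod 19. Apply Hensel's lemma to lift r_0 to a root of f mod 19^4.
r_3 = 122300 (mod 130321)

Hensel: r_{i+1} = r_i − f(r_i)·(f′(r_i))^{-1} mod 19^{i+2}, f′(x) = 2x + 11. Iterate:
  r_0 = 16 (mod 19)
  r_1 = 282 (mod 361)
  r_2 = 5697 (mod 6859)
  r_3 = 122300 (mod 130321)
Final: r = 122300 satisfies f(r) ≡ 0 mod 19^4.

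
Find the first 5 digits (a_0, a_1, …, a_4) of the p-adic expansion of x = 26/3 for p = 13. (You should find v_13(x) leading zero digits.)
(a_0, …, a_4) = (0, 5, 4, 4, 4)

v_13(26/3) = 1, so a_0 = ... = a_0 = 0. Factor out: x = 13^1 · u with u = 2/3 a unit in ℤ_13. Expand u iteratively via a_{v+i} = u_i mod 13, u_{i+1} = (u_i − a_{v+i})/13:
  u_0 = 2/3;  a_1 = 5;  u_1 = (u_0 − 5)/13 = -1/3
  u_1 = -1/3;  a_2 = 4;  u_2 = (u_1 − 4)/13 = -1/3
  u_2 = -1/3;  a_3 = 4;  u_3 = (u_2 − 4)/13 = -1/3
  u_3 = -1/3;  a_4 = 4;  u_4 = (u_3 − 4)/13 = -1/3
Digits: (0, 5, 4, 4, 4).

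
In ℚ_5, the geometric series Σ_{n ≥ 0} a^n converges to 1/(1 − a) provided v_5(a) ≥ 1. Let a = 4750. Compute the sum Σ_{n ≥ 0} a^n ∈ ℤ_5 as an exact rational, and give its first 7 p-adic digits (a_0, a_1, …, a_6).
Σ a^n = 1/(1 − a) = -1/4749;  first 7 digits = (1, 0, 0, 3, 2, 1, 4)

v_5(a) = 3 ≥ 1, so the series converges in ℤ_5 to 1/(1 − a) = 1/(1 − 4750) = -1/4749. Expand this rational in ℤ_5: compute digits iteratively via d_i = x_i mod 5, x_{i+1} = (x_i − d_i)/5. The first 7 digits are (1, 0, 0, 3, 2, 1, 4).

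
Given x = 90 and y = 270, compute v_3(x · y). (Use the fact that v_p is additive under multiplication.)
v_3(24300) = 5

v_p(x) = 2 (factor: 90 = 3^2 · 10); v_p(y) = 3 (factor: 270 = 3^3 · 10). Additivity: v_p(xy) = v_p(x) + v_p(y) = 2 + 3 = 5. (Direct check: xy = 24300 = 3^5 · (100).)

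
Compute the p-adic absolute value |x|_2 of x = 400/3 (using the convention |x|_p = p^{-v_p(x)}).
|400/3|_2 = 1/16

Step 1 — compute v_2(x) by factoring powers of 2 out of the numerator and denominator: v_2(400/3) = 4. Step 2 — apply |x|_p = p^{-v_p(x)} = 2^{-4} = 1/16.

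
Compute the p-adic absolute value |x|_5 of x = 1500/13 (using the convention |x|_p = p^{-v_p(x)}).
|1500/13|_5 = 1/125

Step 1 — compute v_5(x) by factoring powers of 5 out of the numerator and denominator: v_5(1500/13) = 3. Step 2 — apply |x|_p = p^{-v_p(x)} = 5^{-3} = 1/125.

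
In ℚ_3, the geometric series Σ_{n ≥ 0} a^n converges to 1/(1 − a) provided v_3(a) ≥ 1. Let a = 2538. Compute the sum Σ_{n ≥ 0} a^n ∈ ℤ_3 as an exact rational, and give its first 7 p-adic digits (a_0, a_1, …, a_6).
Σ a^n = 1/(1 − a) = -1/2537;  first 7 digits = (1, 0, 0, 1, 1, 1, 1)

v_3(a) = 3 ≥ 1, so the series converges in ℤ_3 to 1/(1 − a) = 1/(1 − 2538) = -1/2537. Expand this rational in ℤ_3: compute digits iteratively via d_i = x_i mod 3, x_{i+1} = (x_i − d_i)/3. The first 7 digits are (1, 0, 0, 1, 1, 1, 1).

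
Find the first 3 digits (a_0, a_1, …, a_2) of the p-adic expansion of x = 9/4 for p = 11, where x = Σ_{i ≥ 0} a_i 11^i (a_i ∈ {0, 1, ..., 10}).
(a_0, …, a_2) = (5, 8, 2)

v_11(9/4) = 0 (numerator and denominator both coprime to 11), so x ∈ ℤ_11^×. Compute digits iteratively via a_i = x_i mod 11, x_{i+1} = (x_i − a_i)/11, with x_0 = x:
  x_0 = 9/4;  a_0 = 5;  x_1 = (x_0 − 5)/11 = -1/4
  x_1 = -1/4;  a_1 = 8;  x_2 = (x_1 − 8)/11 = -3/4
  x_2 = -3/4;  a_2 = 2;  x_3 = (x_2 − 2)/11 = -1/4
Digits: (5, 8, 2).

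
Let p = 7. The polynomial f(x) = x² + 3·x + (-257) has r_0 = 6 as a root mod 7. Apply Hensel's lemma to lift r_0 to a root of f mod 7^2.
r_1 = 13 (mod 49)

Hensel: r_{i+1} = r_i − f(r_i)·(f′(r_i))^{-1} mod 7^{i+2}, f′(x) = 2x + 3. Iterate:
  r_0 = 6 (mod 7)
  r_1 = 13 (mod 49)
Final: r = 13 satisfies f(r) ≡ 0 mod 7^2.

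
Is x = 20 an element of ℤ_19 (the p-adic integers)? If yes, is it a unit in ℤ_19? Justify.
x ∈ ℤ_19^× (unit); v_19(x) = 0

ℤ_19 = {x ∈ ℚ_19 : v_19(x) ≥ 0} and ℤ_19^× = {x ∈ ℤ_19 : v_19(x) = 0}. Here v_19(20) = v_19(num) − v_19(den) = 0; compare against these criteria.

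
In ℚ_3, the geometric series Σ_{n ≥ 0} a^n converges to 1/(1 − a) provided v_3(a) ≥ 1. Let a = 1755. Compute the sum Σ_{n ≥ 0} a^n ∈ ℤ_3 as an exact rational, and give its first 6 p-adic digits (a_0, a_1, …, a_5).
Σ a^n = 1/(1 − a) = -1/1754;  first 6 digits = (1, 0, 0, 2, 0, 1)

v_3(a) = 3 ≥ 1, so the series converges in ℤ_3 to 1/(1 − a) = 1/(1 − 1755) = -1/1754. Expand this rational in ℤ_3: compute digits iteratively via d_i = x_i mod 3, x_{i+1} = (x_i − d_i)/3. The first 6 digits are (1, 0, 0, 2, 0, 1).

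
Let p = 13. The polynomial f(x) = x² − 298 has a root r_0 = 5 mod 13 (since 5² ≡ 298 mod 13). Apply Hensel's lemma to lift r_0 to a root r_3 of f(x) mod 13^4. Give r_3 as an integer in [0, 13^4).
r_3 = 2280 (mod 28561)

Hensel's recurrence: r_{i+1} = r_i − f(r_i)·(f′(r_i))^{-1} mod 13^{i+2}, with f′(x) = 2x. Iterate:
  r_0 = 5 (mod 13)
  r_1 = 83 (mod 169)
  r_2 = 83 (mod 2197)
  r_3 = 2280 (mod 28561)
Final: r_3 = 2280, and one checks f(r_3) ≡ 0 mod 13^4.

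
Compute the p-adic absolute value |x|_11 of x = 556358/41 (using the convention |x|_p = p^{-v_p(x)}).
|556358/41|_11 = 1/14641

Step 1 — compute v_11(x) by factoring powers of 11 out of the numerator and denominator: v_11(556358/41) = 4. Step 2 — apply |x|_p = p^{-v_p(x)} = 11^{-4} = 1/14641.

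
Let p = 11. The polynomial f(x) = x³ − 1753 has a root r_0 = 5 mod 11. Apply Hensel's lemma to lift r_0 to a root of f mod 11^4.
r_3 = 12622 (mod 14641)

Hensel: r_{i+1} = r_i − f(r_i)/f′(r_i) mod 11^{i+2}, where f′(x) = 3x². Iterate:
  r_0 = 5 (mod 11)
  r_1 = 38 (mod 121)
  r_2 = 643 (mod 1331)
  r_3 = 12622 (mod 14641)
Final: r = 12622 with f(r) ≡ 0 mod 11^4.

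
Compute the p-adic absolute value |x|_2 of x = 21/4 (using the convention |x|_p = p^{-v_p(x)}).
|21/4|_2 = 4

Step 1 — compute v_2(x) by factoring powers of 2 out of the numerator and denominator: v_2(21/4) = -2. Step 2 — apply |x|_p = p^{-v_p(x)} = 2^{2} = 4.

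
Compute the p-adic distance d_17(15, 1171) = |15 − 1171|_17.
d_17(15, 1171) = 1/289

Step 1 — x − y = 15 − 1171 = -1156. Step 2 — v_17(-1156) = 2 (factor: -1156 = −(17^2 · 4); the sign does not affect v_p). Step 3 — |x − y|_17 = 17^{-2} = 1/289.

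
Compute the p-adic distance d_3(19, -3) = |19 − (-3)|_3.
d_3(19, -3) = 1

Step 1 — x − y = 19 − (-3) = 22. Step 2 — v_3(22) = 0 (factor: 22 = (3^0 · 22); the sign does not affect v_p). Step 3 — |x − y|_3 = 3^{0} = 1.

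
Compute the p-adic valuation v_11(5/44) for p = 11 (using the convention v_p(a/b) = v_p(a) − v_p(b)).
v_11(5/44) = -1

Factor powers of 11 from the numerator and denominator of the reduced fraction: 5 = 11^0 · 5 and 44 = 11^1 · 4. Apply v_p(a/b) = v_p(a) − v_p(b): v_11(5/44) = 0 − 1 = -1.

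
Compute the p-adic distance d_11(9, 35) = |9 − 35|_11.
d_11(9, 35) = 1

Step 1 — x − y = 9 − 35 = -26. Step 2 — v_11(-26) = 0 (factor: -26 = −(11^0 · 26); the sign does not affect v_p). Step 3 — |x − y|_11 = 11^{0} = 1.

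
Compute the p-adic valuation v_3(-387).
v_3(-387) = 2

v_3(n) is the largest exponent k such that 3^k divides n. Factor out: -387 = -3^2 · 43. (Sign doesn't affect v_p.) So v_3(-387) = 2.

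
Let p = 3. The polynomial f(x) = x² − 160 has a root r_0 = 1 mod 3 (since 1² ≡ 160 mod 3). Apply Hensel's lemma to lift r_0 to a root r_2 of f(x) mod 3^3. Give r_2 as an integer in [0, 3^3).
r_2 = 22 (mod 27)

Hensel's recurrence: r_{i+1} = r_i − f(r_i)·(f′(r_i))^{-1} mod 3^{i+2}, with f′(x) = 2x. Iterate:
  r_0 = 1 (mod 3)
  r_1 = 4 (mod 9)
  r_2 = 22 (mod 27)
Final: r_2 = 22, and one checks f(r_2) ≡ 0 mod 3^3.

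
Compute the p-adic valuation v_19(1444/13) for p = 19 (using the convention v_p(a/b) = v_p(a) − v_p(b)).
v_19(1444/13) = 2

Factor powers of 19 from the numerator and denominator of the reduced fraction: 1444 = 19^2 · 4 and 13 = 19^0 · 13. Apply v_p(a/b) = v_p(a) − v_p(b): v_19(1444/13) = 2 − 0 = 2.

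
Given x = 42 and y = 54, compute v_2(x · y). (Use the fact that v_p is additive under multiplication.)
v_2(2268) = 2

v_p(x) = 1 (factor: 42 = 2^1 · 21); v_p(y) = 1 (factor: 54 = 2^1 · 27). Additivity: v_p(xy) = v_p(x) + v_p(y) = 1 + 1 = 2. (Direct check: xy = 2268 = 2^2 · (567).)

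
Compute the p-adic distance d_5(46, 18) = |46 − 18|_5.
d_5(46, 18) = 1

Step 1 — x − y = 46 − 18 = 28. Step 2 — v_5(28) = 0 (factor: 28 = (5^0 · 28); the sign does not affect v_p). Step 3 — |x − y|_5 = 5^{0} = 1.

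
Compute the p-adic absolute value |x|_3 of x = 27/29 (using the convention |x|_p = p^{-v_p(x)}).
|27/29|_3 = 1/27

Step 1 — compute v_3(x) by factoring powers of 3 out of the numerator and denominator: v_3(27/29) = 3. Step 2 — apply |x|_p = p^{-v_p(x)} = 3^{-3} = 1/27.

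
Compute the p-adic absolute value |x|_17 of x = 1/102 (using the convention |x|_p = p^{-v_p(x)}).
|1/102|_17 = 17

Step 1 — compute v_17(x) by factoring powers of 17 out of the numerator and denominator: v_17(1/102) = -1. Step 2 — apply |x|_p = p^{-v_p(x)} = 17^{1} = 17.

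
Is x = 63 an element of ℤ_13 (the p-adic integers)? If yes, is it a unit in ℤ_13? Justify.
x ∈ ℤ_13^× (unit); v_13(x) = 0

ℤ_13 = {x ∈ ℚ_13 : v_13(x) ≥ 0} and ℤ_13^× = {x ∈ ℤ_13 : v_13(x) = 0}. Here v_13(63) = v_13(num) − v_13(den) = 0; compare against these criteria.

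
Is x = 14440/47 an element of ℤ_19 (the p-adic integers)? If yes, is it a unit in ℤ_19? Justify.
x ∈ ℤ_19 but not a unit; v_19(x) = 2 > 0

ℤ_19 = {x ∈ ℚ_19 : v_19(x) ≥ 0} and ℤ_19^× = {x ∈ ℤ_19 : v_19(x) = 0}. Here v_19(14440/47) = v_19(num) − v_19(den) = 2; compare against these criteria.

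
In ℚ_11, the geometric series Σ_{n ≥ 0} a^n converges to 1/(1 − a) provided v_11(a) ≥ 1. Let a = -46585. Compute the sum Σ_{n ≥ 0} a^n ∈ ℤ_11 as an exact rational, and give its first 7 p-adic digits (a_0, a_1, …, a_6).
Σ a^n = 1/(1 − a) = 1/46586;  first 7 digits = (1, 0, 0, 9, 7, 10, 3)

v_11(a) = 3 ≥ 1, so the series converges in ℤ_11 to 1/(1 − a) = 1/(1 − (-46585)) = 1/46586. Expand this rational in ℤ_11: compute digits iteratively via d_i = x_i mod 11, x_{i+1} = (x_i − d_i)/11. The first 7 digits are (1, 0, 0, 9, 7, 10, 3).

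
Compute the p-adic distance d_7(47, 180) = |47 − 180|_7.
d_7(47, 180) = 1/7

Step 1 — x − y = 47 − 180 = -133. Step 2 — v_7(-133) = 1 (factor: -133 = −(7^1 · 19); the sign does not affect v_p). Step 3 — |x − y|_7 = 7^{-1} = 1/7.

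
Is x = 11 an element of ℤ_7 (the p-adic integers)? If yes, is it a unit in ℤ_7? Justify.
x ∈ ℤ_7^× (unit); v_7(x) = 0

ℤ_7 = {x ∈ ℚ_7 : v_7(x) ≥ 0} and ℤ_7^× = {x ∈ ℤ_7 : v_7(x) = 0}. Here v_7(11) = v_7(num) − v_7(den) = 0; compare against these criteria.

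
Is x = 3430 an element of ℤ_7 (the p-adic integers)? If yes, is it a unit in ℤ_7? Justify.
x ∈ ℤ_7 but not a unit; v_7(x) = 3 > 0

ℤ_7 = {x ∈ ℚ_7 : v_7(x) ≥ 0} and ℤ_7^× = {x ∈ ℤ_7 : v_7(x) = 0}. Here v_7(3430) = v_7(num) − v_7(den) = 3; compare against these criteria.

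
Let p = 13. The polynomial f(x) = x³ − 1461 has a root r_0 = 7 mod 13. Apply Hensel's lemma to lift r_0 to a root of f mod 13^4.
r_3 = 17778 (mod 28561)

Hensel: r_{i+1} = r_i − f(r_i)/f′(r_i) mod 13^{i+2}, where f′(x) = 3x². Iterate:
  r_0 = 7 (mod 13)
  r_1 = 33 (mod 169)
  r_2 = 202 (mod 2197)
  r_3 = 17778 (mod 28561)
Final: r = 17778 with f(r) ≡ 0 mod 13^4.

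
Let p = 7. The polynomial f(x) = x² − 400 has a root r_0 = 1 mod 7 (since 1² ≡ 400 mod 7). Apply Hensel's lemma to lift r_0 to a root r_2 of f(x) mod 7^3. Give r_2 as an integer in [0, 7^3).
r_2 = 323 (mod 343)

Hensel's recurrence: r_{i+1} = r_i − f(r_i)·(f′(r_i))^{-1} mod 7^{i+2}, with f′(x) = 2x. Iterate:
  r_0 = 1 (mod 7)
  r_1 = 29 (mod 49)
  r_2 = 323 (mod 343)
Final: r_2 = 323, and one checks f(r_2) ≡ 0 mod 7^3.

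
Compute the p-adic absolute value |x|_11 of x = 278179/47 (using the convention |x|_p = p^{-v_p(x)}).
|278179/47|_11 = 1/14641

Step 1 — compute v_11(x) by factoring powers of 11 out of the numerator and denominator: v_11(278179/47) = 4. Step 2 — apply |x|_p = p^{-v_p(x)} = 11^{-4} = 1/14641.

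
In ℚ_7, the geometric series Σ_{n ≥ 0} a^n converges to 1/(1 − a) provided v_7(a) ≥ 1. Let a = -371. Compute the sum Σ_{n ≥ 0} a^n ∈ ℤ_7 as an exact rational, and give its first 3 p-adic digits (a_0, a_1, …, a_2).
Σ a^n = 1/(1 − a) = 1/372;  first 3 digits = (1, 3, 1)

v_7(a) = 1 ≥ 1, so the series converges in ℤ_7 to 1/(1 − a) = 1/(1 − (-371)) = 1/372. Expand this rational in ℤ_7: compute digits iteratively via d_i = x_i mod 7, x_{i+1} = (x_i − d_i)/7. The first 3 digits are (1, 3, 1).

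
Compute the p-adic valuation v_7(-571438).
v_7(-571438) = 5

v_7(n) is the largest exponent k such that 7^k divides n. Factor out: -571438 = -7^5 · 34. (Sign doesn't affect v_p.) So v_7(-571438) = 5.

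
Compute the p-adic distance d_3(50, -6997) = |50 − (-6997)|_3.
d_3(50, -6997) = 1/243

Step 1 — x − y = 50 − (-6997) = 7047. Step 2 — v_3(7047) = 5 (factor: 7047 = (3^5 · 29); the sign does not affect v_p). Step 3 — |x − y|_3 = 3^{-5} = 1/243.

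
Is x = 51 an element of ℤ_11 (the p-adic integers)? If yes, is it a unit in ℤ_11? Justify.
x ∈ ℤ_11^× (unit); v_11(x) = 0

ℤ_11 = {x ∈ ℚ_11 : v_11(x) ≥ 0} and ℤ_11^× = {x ∈ ℤ_11 : v_11(x) = 0}. Here v_11(51) = v_11(num) − v_11(den) = 0; compare against these criteria.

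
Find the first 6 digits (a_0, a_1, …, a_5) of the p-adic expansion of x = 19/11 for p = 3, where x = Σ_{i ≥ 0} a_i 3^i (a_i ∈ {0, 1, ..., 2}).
(a_0, …, a_5) = (2, 1, 1, 2, 0, 0)

v_3(19/11) = 0 (numerator and denominator both coprime to 3), so x ∈ ℤ_3^×. Compute digits iteratively via a_i = x_i mod 3, x_{i+1} = (x_i − a_i)/3, with x_0 = x:
  x_0 = 19/11;  a_0 = 2;  x_1 = (x_0 − 2)/3 = -1/11
  x_1 = -1/11;  a_1 = 1;  x_2 = (x_1 − 1)/3 = -4/11
  x_2 = -4/11;  a_2 = 1;  x_3 = (x_2 − 1)/3 = -5/11
  x_3 = -5/11;  a_3 = 2;  x_4 = (x_3 − 2)/3 = -9/11
  x_4 = -9/11;  a_4 = 0;  x_5 = (x_4 − 0)/3 = -3/11
  x_5 = -3/11;  a_5 = 0;  x_6 = (x_5 − 0)/3 = -1/11
Digits: (2, 1, 1, 2, 0, 0).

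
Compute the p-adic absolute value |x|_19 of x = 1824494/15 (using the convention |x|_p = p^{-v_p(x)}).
|1824494/15|_19 = 1/130321

Step 1 — compute v_19(x) by factoring powers of 19 out of the numerator and denominator: v_19(1824494/15) = 4. Step 2 — apply |x|_p = p^{-v_p(x)} = 19^{-4} = 1/130321.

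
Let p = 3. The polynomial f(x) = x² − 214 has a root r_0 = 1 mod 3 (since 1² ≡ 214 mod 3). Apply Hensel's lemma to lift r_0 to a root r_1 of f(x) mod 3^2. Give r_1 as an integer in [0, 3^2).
r_1 = 4 (mod 9)

Hensel's recurrence: r_{i+1} = r_i − f(r_i)·(f′(r_i))^{-1} mod 3^{i+2}, with f′(x) = 2x. Iterate:
  r_0 = 1 (mod 3)
  r_1 = 4 (mod 9)
Final: r_1 = 4, and one checks f(r_1) ≡ 0 mod 3^2.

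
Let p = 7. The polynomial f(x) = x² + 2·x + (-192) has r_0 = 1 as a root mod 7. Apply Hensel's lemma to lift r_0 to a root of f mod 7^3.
r_2 = 85 (mod 343)

Hensel: r_{i+1} = r_i − f(r_i)·(f′(r_i))^{-1} mod 7^{i+2}, f′(x) = 2x + 2. Iterate:
  r_0 = 1 (mod 7)
  r_1 = 36 (mod 49)
  r_2 = 85 (mod 343)
Final: r = 85 satisfies f(r) ≡ 0 mod 7^3.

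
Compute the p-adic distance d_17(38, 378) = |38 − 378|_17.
d_17(38, 378) = 1/17

Step 1 — x − y = 38 − 378 = -340. Step 2 — v_17(-340) = 1 (factor: -340 = −(17^1 · 20); the sign does not affect v_p). Step 3 — |x − y|_17 = 17^{-1} = 1/17.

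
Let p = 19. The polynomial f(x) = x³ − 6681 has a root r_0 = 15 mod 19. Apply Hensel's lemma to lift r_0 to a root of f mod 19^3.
r_2 = 129 (mod 6859)

Hensel: r_{i+1} = r_i − f(r_i)/f′(r_i) mod 19^{i+2}, where f′(x) = 3x². Iterate:
  r_0 = 15 (mod 19)
  r_1 = 129 (mod 361)
  r_2 = 129 (mod 6859)
Final: r = 129 with f(r) ≡ 0 mod 19^3.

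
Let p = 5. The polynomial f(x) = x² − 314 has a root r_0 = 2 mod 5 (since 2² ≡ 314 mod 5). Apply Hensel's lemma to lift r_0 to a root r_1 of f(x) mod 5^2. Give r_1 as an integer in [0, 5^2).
r_1 = 17 (mod 25)

Hensel's recurrence: r_{i+1} = r_i − f(r_i)·(f′(r_i))^{-1} mod 5^{i+2}, with f′(x) = 2x. Iterate:
  r_0 = 2 (mod 5)
  r_1 = 17 (mod 25)
Final: r_1 = 17, and one checks f(r_1) ≡ 0 mod 5^2.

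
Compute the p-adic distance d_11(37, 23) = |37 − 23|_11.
d_11(37, 23) = 1

Step 1 — x − y = 37 − 23 = 14. Step 2 — v_11(14) = 0 (factor: 14 = (11^0 · 14); the sign does not affect v_p). Step 3 — |x − y|_11 = 11^{0} = 1.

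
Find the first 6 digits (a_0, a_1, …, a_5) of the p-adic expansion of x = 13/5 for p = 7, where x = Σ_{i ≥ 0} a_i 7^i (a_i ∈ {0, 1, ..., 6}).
(a_0, …, a_5) = (4, 4, 5, 2, 1, 4)

v_7(13/5) = 0 (numerator and denominator both coprime to 7), so x ∈ ℤ_7^×. Compute digits iteratively via a_i = x_i mod 7, x_{i+1} = (x_i − a_i)/7, with x_0 = x:
  x_0 = 13/5;  a_0 = 4;  x_1 = (x_0 − 4)/7 = -1/5
  x_1 = -1/5;  a_1 = 4;  x_2 = (x_1 − 4)/7 = -3/5
  x_2 = -3/5;  a_2 = 5;  x_3 = (x_2 − 5)/7 = -4/5
  x_3 = -4/5;  a_3 = 2;  x_4 = (x_3 − 2)/7 = -2/5
  x_4 = -2/5;  a_4 = 1;  x_5 = (x_4 − 1)/7 = -1/5
  x_5 = -1/5;  a_5 = 4;  x_6 = (x_5 − 4)/7 = -3/5
Digits: (4, 4, 5, 2, 1, 4).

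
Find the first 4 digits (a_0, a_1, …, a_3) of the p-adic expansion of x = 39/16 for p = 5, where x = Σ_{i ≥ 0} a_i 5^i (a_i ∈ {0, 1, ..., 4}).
(a_0, …, a_3) = (4, 0, 4, 2)

v_5(39/16) = 0 (numerator and denominator both coprime to 5), so x ∈ ℤ_5^×. Compute digits iteratively via a_i = x_i mod 5, x_{i+1} = (x_i − a_i)/5, with x_0 = x:
  x_0 = 39/16;  a_0 = 4;  x_1 = (x_0 − 4)/5 = -5/16
  x_1 = -5/16;  a_1 = 0;  x_2 = (x_1 − 0)/5 = -1/16
  x_2 = -1/16;  a_2 = 4;  x_3 = (x_2 − 4)/5 = -13/16
  x_3 = -13/16;  a_3 = 2;  x_4 = (x_3 − 2)/5 = -9/16
Digits: (4, 0, 4, 2).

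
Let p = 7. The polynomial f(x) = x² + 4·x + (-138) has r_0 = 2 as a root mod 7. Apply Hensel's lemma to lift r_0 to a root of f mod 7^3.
r_2 = 177 (mod 343)

Hensel: r_{i+1} = r_i − f(r_i)·(f′(r_i))^{-1} mod 7^{i+2}, f′(x) = 2x + 4. Iterate:
  r_0 = 2 (mod 7)
  r_1 = 30 (mod 49)
  r_2 = 177 (mod 343)
Final: r = 177 satisfies f(r) ≡ 0 mod 7^3.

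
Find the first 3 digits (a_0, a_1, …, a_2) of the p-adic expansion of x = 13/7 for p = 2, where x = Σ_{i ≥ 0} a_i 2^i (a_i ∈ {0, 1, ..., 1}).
(a_0, …, a_2) = (1, 1, 0)

v_2(13/7) = 0 (numerator and denominator both coprime to 2), so x ∈ ℤ_2^×. Compute digits iteratively via a_i = x_i mod 2, x_{i+1} = (x_i − a_i)/2, with x_0 = x:
  x_0 = 13/7;  a_0 = 1;  x_1 = (x_0 − 1)/2 = 3/7
  x_1 = 3/7;  a_1 = 1;  x_2 = (x_1 − 1)/2 = -2/7
  x_2 = -2/7;  a_2 = 0;  x_3 = (x_2 − 0)/2 = -1/7
Digits: (1, 1, 0).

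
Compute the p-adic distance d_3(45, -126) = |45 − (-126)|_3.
d_3(45, -126) = 1/9

Step 1 — x − y = 45 − (-126) = 171. Step 2 — v_3(171) = 2 (factor: 171 = (3^2 · 19); the sign does not affect v_p). Step 3 — |x − y|_3 = 3^{-2} = 1/9.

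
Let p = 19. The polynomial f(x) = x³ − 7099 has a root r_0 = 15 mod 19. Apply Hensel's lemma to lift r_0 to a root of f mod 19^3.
r_2 = 965 (mod 6859)

Hensel: r_{i+1} = r_i − f(r_i)/f′(r_i) mod 19^{i+2}, where f′(x) = 3x². Iterate:
  r_0 = 15 (mod 19)
  r_1 = 243 (mod 361)
  r_2 = 965 (mod 6859)
Final: r = 965 with f(r) ≡ 0 mod 19^3.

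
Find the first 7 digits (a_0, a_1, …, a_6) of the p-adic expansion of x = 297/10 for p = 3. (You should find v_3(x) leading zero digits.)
(a_0, …, a_6) = (0, 0, 0, 2, 0, 2, 2)

v_3(297/10) = 3, so a_0 = ... = a_2 = 0. Factor out: x = 3^3 · u with u = 11/10 a unit in ℤ_3. Expand u iteratively via a_{v+i} = u_i mod 3, u_{i+1} = (u_i − a_{v+i})/3:
  u_0 = 11/10;  a_3 = 2;  u_1 = (u_0 − 2)/3 = -3/10
  u_1 = -3/10;  a_4 = 0;  u_2 = (u_1 − 0)/3 = -1/10
  u_2 = -1/10;  a_5 = 2;  u_3 = (u_2 − 2)/3 = -7/10
  u_3 = -7/10;  a_6 = 2;  u_4 = (u_3 − 2)/3 = -9/10
Digits: (0, 0, 0, 2, 0, 2, 2).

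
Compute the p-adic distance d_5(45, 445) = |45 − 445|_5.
d_5(45, 445) = 1/25

Step 1 — x − y = 45 − 445 = -400. Step 2 — v_5(-400) = 2 (factor: -400 = −(5^2 · 16); the sign does not affect v_p). Step 3 — |x − y|_5 = 5^{-2} = 1/25.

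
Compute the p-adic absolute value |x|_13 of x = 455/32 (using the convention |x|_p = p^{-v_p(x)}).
|455/32|_13 = 1/13

Step 1 — compute v_13(x) by factoring powers of 13 out of the numerator and denominator: v_13(455/32) = 1. Step 2 — apply |x|_p = p^{-v_p(x)} = 13^{-1} = 1/13.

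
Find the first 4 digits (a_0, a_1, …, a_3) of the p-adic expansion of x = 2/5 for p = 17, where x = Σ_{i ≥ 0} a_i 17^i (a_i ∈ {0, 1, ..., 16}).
(a_0, …, a_3) = (14, 6, 3, 10)

v_17(2/5) = 0 (numerator and denominator both coprime to 17), so x ∈ ℤ_17^×. Compute digits iteratively via a_i = x_i mod 17, x_{i+1} = (x_i − a_i)/17, with x_0 = x:
  x_0 = 2/5;  a_0 = 14;  x_1 = (x_0 − 14)/17 = -4/5
  x_1 = -4/5;  a_1 = 6;  x_2 = (x_1 − 6)/17 = -2/5
  x_2 = -2/5;  a_2 = 3;  x_3 = (x_2 − 3)/17 = -1/5
  x_3 = -1/5;  a_3 = 10;  x_4 = (x_3 − 10)/17 = -3/5
Digits: (14, 6, 3, 10).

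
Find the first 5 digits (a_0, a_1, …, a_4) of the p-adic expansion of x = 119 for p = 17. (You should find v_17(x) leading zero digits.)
(a_0, …, a_4) = (0, 7, 0, 0, 0)

v_17(119) = 1, so a_0 = ... = a_0 = 0. Factor out: x = 17^1 · u with u = 7 a unit in ℤ_17. Expand u iteratively via a_{v+i} = u_i mod 17, u_{i+1} = (u_i − a_{v+i})/17:
  u_0 = 7;  a_1 = 7;  u_1 = (u_0 − 7)/17 = 0
  u_1 = 0;  a_2 = 0;  u_2 = (u_1 − 0)/17 = 0
  u_2 = 0;  a_3 = 0;  u_3 = (u_2 − 0)/17 = 0
  u_3 = 0;  a_4 = 0;  u_4 = (u_3 − 0)/17 = 0
Digits: (0, 7, 0, 0, 0).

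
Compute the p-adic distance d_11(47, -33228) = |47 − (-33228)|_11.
d_11(47, -33228) = 1/1331

Step 1 — x − y = 47 − (-33228) = 33275. Step 2 — v_11(33275) = 3 (factor: 33275 = (11^3 · 25); the sign does not affect v_p). Step 3 — |x − y|_11 = 11^{-3} = 1/1331.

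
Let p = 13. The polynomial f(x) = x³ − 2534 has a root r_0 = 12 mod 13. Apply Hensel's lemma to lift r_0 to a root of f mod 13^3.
r_2 = 844 (mod 2197)

Hensel: r_{i+1} = r_i − f(r_i)/f′(r_i) mod 13^{i+2}, where f′(x) = 3x². Iterate:
  r_0 = 12 (mod 13)
  r_1 = 168 (mod 169)
  r_2 = 844 (mod 2197)
Final: r = 844 with f(r) ≡ 0 mod 13^3.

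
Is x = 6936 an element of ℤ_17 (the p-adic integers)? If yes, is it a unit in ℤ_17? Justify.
x ∈ ℤ_17 but not a unit; v_17(x) = 2 > 0

ℤ_17 = {x ∈ ℚ_17 : v_17(x) ≥ 0} and ℤ_17^× = {x ∈ ℤ_17 : v_17(x) = 0}. Here v_17(6936) = v_17(num) − v_17(den) = 2; compare against these criteria.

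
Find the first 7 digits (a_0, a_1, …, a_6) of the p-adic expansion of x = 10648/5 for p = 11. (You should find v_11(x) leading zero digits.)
(a_0, …, a_6) = (0, 0, 0, 6, 4, 4, 4)

v_11(10648/5) = 3, so a_0 = ... = a_2 = 0. Factor out: x = 11^3 · u with u = 8/5 a unit in ℤ_11. Expand u iteratively via a_{v+i} = u_i mod 11, u_{i+1} = (u_i − a_{v+i})/11:
  u_0 = 8/5;  a_3 = 6;  u_1 = (u_0 − 6)/11 = -2/5
  u_1 = -2/5;  a_4 = 4;  u_2 = (u_1 − 4)/11 = -2/5
  u_2 = -2/5;  a_5 = 4;  u_3 = (u_2 − 4)/11 = -2/5
  u_3 = -2/5;  a_6 = 4;  u_4 = (u_3 − 4)/11 = -2/5
Digits: (0, 0, 0, 6, 4, 4, 4).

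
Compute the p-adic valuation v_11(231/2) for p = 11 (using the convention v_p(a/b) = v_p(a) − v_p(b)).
v_11(231/2) = 1

Factor powers of 11 from the numerator and denominator of the reduced fraction: 231 = 11^1 · 21 and 2 = 11^0 · 2. Apply v_p(a/b) = v_p(a) − v_p(b): v_11(231/2) = 1 − 0 = 1.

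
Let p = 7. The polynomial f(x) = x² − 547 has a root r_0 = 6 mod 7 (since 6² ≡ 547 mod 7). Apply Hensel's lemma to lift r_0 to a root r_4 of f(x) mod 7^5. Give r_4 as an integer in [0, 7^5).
r_4 = 12809 (mod 16807)

Hensel's recurrence: r_{i+1} = r_i − f(r_i)·(f′(r_i))^{-1} mod 7^{i+2}, with f′(x) = 2x. Iterate:
  r_0 = 6 (mod 7)
  r_1 = 20 (mod 49)
  r_2 = 118 (mod 343)
  r_3 = 804 (mod 2401)
  r_4 = 12809 (mod 16807)
Final: r_4 = 12809, and one checks f(r_4) ≡ 0 mod 7^5.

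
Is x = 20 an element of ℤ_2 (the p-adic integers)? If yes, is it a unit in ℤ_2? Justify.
x ∈ ℤ_2 but not a unit; v_2(x) = 2 > 0

ℤ_2 = {x ∈ ℚ_2 : v_2(x) ≥ 0} and ℤ_2^× = {x ∈ ℤ_2 : v_2(x) = 0}. Here v_2(20) = v_2(num) − v_2(den) = 2; compare against these criteria.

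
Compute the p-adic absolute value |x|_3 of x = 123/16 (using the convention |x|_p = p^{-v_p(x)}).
|123/16|_3 = 1/3

Step 1 — compute v_3(x) by factoring powers of 3 out of the numerator and denominator: v_3(123/16) = 1. Step 2 — apply |x|_p = p^{-v_p(x)} = 3^{-1} = 1/3.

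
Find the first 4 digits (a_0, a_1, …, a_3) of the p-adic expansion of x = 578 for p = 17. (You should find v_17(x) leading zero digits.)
(a_0, …, a_3) = (0, 0, 2, 0)

v_17(578) = 2, so a_0 = ... = a_1 = 0. Factor out: x = 17^2 · u with u = 2 a unit in ℤ_17. Expand u iteratively via a_{v+i} = u_i mod 17, u_{i+1} = (u_i − a_{v+i})/17:
  u_0 = 2;  a_2 = 2;  u_1 = (u_0 − 2)/17 = 0
  u_1 = 0;  a_3 = 0;  u_2 = (u_1 − 0)/17 = 0
Digits: (0, 0, 2, 0).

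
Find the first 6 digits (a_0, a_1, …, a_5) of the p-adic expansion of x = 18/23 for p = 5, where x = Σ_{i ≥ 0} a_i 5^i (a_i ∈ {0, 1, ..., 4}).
(a_0, …, a_5) = (1, 3, 2, 1, 1, 3)

v_5(18/23) = 0 (numerator and denominator both coprime to 5), so x ∈ ℤ_5^×. Compute digits iteratively via a_i = x_i mod 5, x_{i+1} = (x_i − a_i)/5, with x_0 = x:
  x_0 = 18/23;  a_0 = 1;  x_1 = (x_0 − 1)/5 = -1/23
  x_1 = -1/23;  a_1 = 3;  x_2 = (x_1 − 3)/5 = -14/23
  x_2 = -14/23;  a_2 = 2;  x_3 = (x_2 − 2)/5 = -12/23
  x_3 = -12/23;  a_3 = 1;  x_4 = (x_3 − 1)/5 = -7/23
  x_4 = -7/23;  a_4 = 1;  x_5 = (x_4 − 1)/5 = -6/23
  x_5 = -6/23;  a_5 = 3;  x_6 = (x_5 − 3)/5 = -15/23
Digits: (1, 3, 2, 1, 1, 3).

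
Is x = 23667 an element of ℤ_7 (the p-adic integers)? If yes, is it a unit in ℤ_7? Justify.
x ∈ ℤ_7 but not a unit; v_7(x) = 3 > 0

ℤ_7 = {x ∈ ℚ_7 : v_7(x) ≥ 0} and ℤ_7^× = {x ∈ ℤ_7 : v_7(x) = 0}. Here v_7(23667) = v_7(num) − v_7(den) = 3; compare against these criteria.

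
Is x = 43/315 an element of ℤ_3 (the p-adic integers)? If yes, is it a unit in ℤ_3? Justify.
x ∉ ℤ_3 (v_3(x) = -2 < 0)

ℤ_3 = {x ∈ ℚ_3 : v_3(x) ≥ 0} and ℤ_3^× = {x ∈ ℤ_3 : v_3(x) = 0}. Here v_3(43/315) = v_3(num) − v_3(den) = -2; compare against these criteria.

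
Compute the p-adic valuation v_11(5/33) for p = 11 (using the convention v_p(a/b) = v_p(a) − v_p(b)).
v_11(5/33) = -1

Factor powers of 11 from the numerator and denominator of the reduced fraction: 5 = 11^0 · 5 and 33 = 11^1 · 3. Apply v_p(a/b) = v_p(a) − v_p(b): v_11(5/33) = 0 − 1 = -1.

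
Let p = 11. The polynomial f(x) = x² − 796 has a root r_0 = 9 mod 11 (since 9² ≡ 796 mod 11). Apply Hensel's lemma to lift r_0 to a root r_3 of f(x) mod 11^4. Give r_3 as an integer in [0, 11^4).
r_3 = 5608 (mod 14641)

Hensel's recurrence: r_{i+1} = r_i − f(r_i)·(f′(r_i))^{-1} mod 11^{i+2}, with f′(x) = 2x. Iterate:
  r_0 = 9 (mod 11)
  r_1 = 42 (mod 121)
  r_2 = 284 (mod 1331)
  r_3 = 5608 (mod 14641)
Final: r_3 = 5608, and one checks f(r_3) ≡ 0 mod 11^4.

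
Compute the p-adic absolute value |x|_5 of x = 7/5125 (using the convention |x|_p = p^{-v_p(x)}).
|7/5125|_5 = 125

Step 1 — compute v_5(x) by factoring powers of 5 out of the numerator and denominator: v_5(7/5125) = -3. Step 2 — apply |x|_p = p^{-v_p(x)} = 5^{3} = 125.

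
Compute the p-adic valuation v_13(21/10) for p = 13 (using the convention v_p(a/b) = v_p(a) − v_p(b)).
v_13(21/10) = 0

Factor powers of 13 from the numerator and denominator of the reduced fraction: 21 = 13^0 · 21 and 10 = 13^0 · 10. Apply v_p(a/b) = v_p(a) − v_p(b): v_13(21/10) = 0 − 0 = 0.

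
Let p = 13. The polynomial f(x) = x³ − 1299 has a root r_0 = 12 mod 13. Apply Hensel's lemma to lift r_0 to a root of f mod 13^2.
r_1 = 38 (mod 169)

Hensel: r_{i+1} = r_i − f(r_i)/f′(r_i) mod 13^{i+2}, where f′(x) = 3x². Iterate:
  r_0 = 12 (mod 13)
  r_1 = 38 (mod 169)
Final: r = 38 with f(r) ≡ 0 mod 13^2.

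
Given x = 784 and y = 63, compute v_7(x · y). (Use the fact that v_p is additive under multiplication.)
v_7(49392) = 3

v_p(x) = 2 (factor: 784 = 7^2 · 16); v_p(y) = 1 (factor: 63 = 7^1 · 9). Additivity: v_p(xy) = v_p(x) + v_p(y) = 2 + 1 = 3. (Direct check: xy = 49392 = 7^3 · (144).)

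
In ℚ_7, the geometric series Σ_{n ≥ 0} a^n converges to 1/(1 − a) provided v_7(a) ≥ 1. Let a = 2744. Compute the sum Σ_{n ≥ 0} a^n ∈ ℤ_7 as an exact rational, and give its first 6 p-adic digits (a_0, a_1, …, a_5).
Σ a^n = 1/(1 − a) = -1/2743;  first 6 digits = (1, 0, 0, 1, 1, 0)

v_7(a) = 3 ≥ 1, so the series converges in ℤ_7 to 1/(1 − a) = 1/(1 − 2744) = -1/2743. Expand this rational in ℤ_7: compute digits iteratively via d_i = x_i mod 7, x_{i+1} = (x_i − d_i)/7. The first 6 digits are (1, 0, 0, 1, 1, 0).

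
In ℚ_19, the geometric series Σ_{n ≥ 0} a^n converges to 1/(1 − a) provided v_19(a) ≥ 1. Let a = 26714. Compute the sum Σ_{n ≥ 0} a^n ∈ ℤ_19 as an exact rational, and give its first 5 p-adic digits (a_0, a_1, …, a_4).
Σ a^n = 1/(1 − a) = -1/26713;  first 5 digits = (1, 0, 17, 3, 4)

v_19(a) = 2 ≥ 1, so the series converges in ℤ_19 to 1/(1 − a) = 1/(1 − 26714) = -1/26713. Expand this rational in ℤ_19: compute digits iteratively via d_i = x_i mod 19, x_{i+1} = (x_i − d_i)/19. The first 5 digits are (1, 0, 17, 3, 4).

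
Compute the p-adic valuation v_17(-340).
v_17(-340) = 1

v_17(n) is the largest exponent k such that 17^k divides n. Factor out: -340 = -17^1 · 20. (Sign doesn't affect v_p.) So v_17(-340) = 1.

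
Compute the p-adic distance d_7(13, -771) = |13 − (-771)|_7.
d_7(13, -771) = 1/49

Step 1 — x − y = 13 − (-771) = 784. Step 2 — v_7(784) = 2 (factor: 784 = (7^2 · 16); the sign does not affect v_p). Step 3 — |x − y|_7 = 7^{-2} = 1/49.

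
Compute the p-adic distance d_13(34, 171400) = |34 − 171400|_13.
d_13(34, 171400) = 1/28561

Step 1 — x − y = 34 − 171400 = -171366. Step 2 — v_13(-171366) = 4 (factor: -171366 = −(13^4 · 6); the sign does not affect v_p). Step 3 — |x − y|_13 = 13^{-4} = 1/28561.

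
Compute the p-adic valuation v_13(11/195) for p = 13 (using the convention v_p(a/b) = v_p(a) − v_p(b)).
v_13(11/195) = -1

Factor powers of 13 from the numerator and denominator of the reduced fraction: 11 = 13^0 · 11 and 195 = 13^1 · 15. Apply v_p(a/b) = v_p(a) − v_p(b): v_13(11/195) = 0 − 1 = -1.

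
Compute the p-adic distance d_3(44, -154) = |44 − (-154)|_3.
d_3(44, -154) = 1/9

Step 1 — x − y = 44 − (-154) = 198. Step 2 — v_3(198) = 2 (factor: 198 = (3^2 · 22); the sign does not affect v_p). Step 3 — |x − y|_3 = 3^{-2} = 1/9.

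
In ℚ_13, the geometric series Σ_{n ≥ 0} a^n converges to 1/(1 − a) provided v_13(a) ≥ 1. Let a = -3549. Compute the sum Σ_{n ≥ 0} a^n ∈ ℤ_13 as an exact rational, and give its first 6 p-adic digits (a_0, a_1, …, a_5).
Σ a^n = 1/(1 − a) = 1/3550;  first 6 digits = (1, 0, 5, 11, 11, 7)

v_13(a) = 2 ≥ 1, so the series converges in ℤ_13 to 1/(1 − a) = 1/(1 − (-3549)) = 1/3550. Expand this rational in ℤ_13: compute digits iteratively via d_i = x_i mod 13, x_{i+1} = (x_i − d_i)/13. The first 6 digits are (1, 0, 5, 11, 11, 7).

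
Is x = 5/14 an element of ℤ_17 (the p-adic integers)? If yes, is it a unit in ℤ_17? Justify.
x ∈ ℤ_17^× (unit); v_17(x) = 0

ℤ_17 = {x ∈ ℚ_17 : v_17(x) ≥ 0} and ℤ_17^× = {x ∈ ℤ_17 : v_17(x) = 0}. Here v_17(5/14) = v_17(num) − v_17(den) = 0; compare against these criteria.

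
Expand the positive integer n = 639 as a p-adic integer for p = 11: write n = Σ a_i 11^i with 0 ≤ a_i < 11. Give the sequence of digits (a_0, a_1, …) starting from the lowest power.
(a_0, a_1, …) = (1, 3, 5)

Repeated division by 11 gives the digits low-to-high: 639 = 1 + 3·11^1 + 5·11^2. Digit sequence: (1, 3, 5).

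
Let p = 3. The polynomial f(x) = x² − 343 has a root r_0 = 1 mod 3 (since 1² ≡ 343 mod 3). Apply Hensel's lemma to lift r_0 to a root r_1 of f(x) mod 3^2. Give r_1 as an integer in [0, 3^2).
r_1 = 1 (mod 9)

Hensel's recurrence: r_{i+1} = r_i − f(r_i)·(f′(r_i))^{-1} mod 3^{i+2}, with f′(x) = 2x. Iterate:
  r_0 = 1 (mod 3)
  r_1 = 1 (mod 9)
Final: r_1 = 1, and one checks f(r_1) ≡ 0 mod 3^2.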